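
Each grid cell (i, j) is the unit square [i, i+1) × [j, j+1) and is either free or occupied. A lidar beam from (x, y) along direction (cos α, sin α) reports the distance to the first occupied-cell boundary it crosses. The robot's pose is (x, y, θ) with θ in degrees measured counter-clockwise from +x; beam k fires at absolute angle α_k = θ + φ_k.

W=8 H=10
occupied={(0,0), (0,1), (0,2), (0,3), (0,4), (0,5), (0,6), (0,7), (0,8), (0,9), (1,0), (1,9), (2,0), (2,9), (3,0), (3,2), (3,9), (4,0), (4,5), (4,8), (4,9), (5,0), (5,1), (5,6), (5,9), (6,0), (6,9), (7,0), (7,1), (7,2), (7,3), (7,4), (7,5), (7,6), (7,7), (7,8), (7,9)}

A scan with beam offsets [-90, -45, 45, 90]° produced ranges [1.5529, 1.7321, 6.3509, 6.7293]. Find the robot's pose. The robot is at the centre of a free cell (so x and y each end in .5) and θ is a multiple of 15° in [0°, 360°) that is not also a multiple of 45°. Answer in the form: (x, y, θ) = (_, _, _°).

Enumerate (i+0.5, j+0.5, θ) over the 43 free cells and 16 admissible headings. For each, cast all 4 beams and compare to the given ranges.
  (3.5, 1.5, 150°): beam 1 = 0.5774 ≠ 1.5529 ✗
  (3.5, 7.5, 240°): beam 1 = 2.8868 ≠ 1.5529 ✗
  (3.5, 8.5, 165°): beam 1 = 0.5176 ≠ 1.5529 ✗
  …
  (1.5, 2.5, 345°): r_1=1.5529, r_2=1.7321, r_3=6.3509, r_4=6.7293 — all match ✓
No second candidate reproduces the full scan.

(x, y, θ) = (1.5, 2.5, 345°)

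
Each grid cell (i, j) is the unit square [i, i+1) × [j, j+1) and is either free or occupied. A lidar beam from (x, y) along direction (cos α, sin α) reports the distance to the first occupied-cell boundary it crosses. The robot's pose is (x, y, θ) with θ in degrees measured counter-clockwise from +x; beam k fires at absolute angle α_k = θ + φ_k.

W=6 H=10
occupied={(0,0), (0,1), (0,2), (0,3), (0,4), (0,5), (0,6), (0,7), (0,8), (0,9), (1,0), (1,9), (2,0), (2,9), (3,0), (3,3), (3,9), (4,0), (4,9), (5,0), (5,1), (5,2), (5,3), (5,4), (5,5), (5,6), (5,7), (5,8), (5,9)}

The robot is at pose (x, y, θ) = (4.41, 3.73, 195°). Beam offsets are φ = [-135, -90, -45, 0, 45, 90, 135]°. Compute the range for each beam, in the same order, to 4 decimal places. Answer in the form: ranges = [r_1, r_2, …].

ranges = [1.1800, 5.4559, 0.4734, 0.4245, 0.8200, 2.2796, 0.6813]

beam 1: φ=-135°, α=60°
  cosα=0.5000 sinα=0.8660 | (4,3) | tMaxX 1.1800 tMaxY 0.3118 | tΔX 2.0000 tΔY 1.1547
    t=0.3118 [y] (4,4)
    t=1.1800 [x] (5,4) — stop
  → r_1 = 1.1800
beam 2: φ=-90°, α=105°
  cosα=-0.2588 sinα=0.9659 | (4,3) | tMaxX 1.5841 tMaxY 0.2795 | tΔX 3.8637 tΔY 1.0353
    t=0.2795 [y] (4,4)
    t=1.3148 [y] (4,5)
    t=1.5841 [x] (3,5)
    t=2.3501 [y] (3,6)
    t=3.3854 [y] (3,7)
    t=4.4206 [y] (3,8)
    t=5.4478 [x] (2,8)
    t=5.4559 [y] (2,9) — stop
  → r_2 = 5.4559
beam 3: φ=-45°, α=150°
  cosα=-0.8660 sinα=0.5000 | (4,3) | tMaxX 0.4734 tMaxY 0.5400 | tΔX 1.1547 tΔY 2.0000
    t=0.4734 [x] (3,3) — stop
  → r_3 = 0.4734
beam 4: φ=0°, α=195°
  cosα=-0.9659 sinα=-0.2588 | (4,3) | tMaxX 0.4245 tMaxY 2.8205 | tΔX 1.0353 tΔY 3.8637
    t=0.4245 [x] (3,3) — stop
  → r_4 = 0.4245
beam 5: φ=45°, α=240°
  cosα=-0.5000 sinα=-0.8660 | (4,3) | tMaxX 0.8200 tMaxY 0.8429 | tΔX 2.0000 tΔY 1.1547
    t=0.8200 [x] (3,3) — stop
  → r_5 = 0.8200
beam 6: φ=90°, α=285°
  cosα=0.2588 sinα=-0.9659 | (4,3) | tMaxX 2.2796 tMaxY 0.7558 | tΔX 3.8637 tΔY 1.0353
    t=0.7558 [y] (4,2)
    t=1.7910 [y] (4,1)
    t=2.2796 [x] (5,1) — stop
  → r_6 = 2.2796
beam 7: φ=135°, α=330°
  cosα=0.8660 sinα=-0.5000 | (4,3) | tMaxX 0.6813 tMaxY 1.4600 | tΔX 1.1547 tΔY 2.0000
    t=0.6813 [x] (5,3) — stop
  → r_7 = 0.6813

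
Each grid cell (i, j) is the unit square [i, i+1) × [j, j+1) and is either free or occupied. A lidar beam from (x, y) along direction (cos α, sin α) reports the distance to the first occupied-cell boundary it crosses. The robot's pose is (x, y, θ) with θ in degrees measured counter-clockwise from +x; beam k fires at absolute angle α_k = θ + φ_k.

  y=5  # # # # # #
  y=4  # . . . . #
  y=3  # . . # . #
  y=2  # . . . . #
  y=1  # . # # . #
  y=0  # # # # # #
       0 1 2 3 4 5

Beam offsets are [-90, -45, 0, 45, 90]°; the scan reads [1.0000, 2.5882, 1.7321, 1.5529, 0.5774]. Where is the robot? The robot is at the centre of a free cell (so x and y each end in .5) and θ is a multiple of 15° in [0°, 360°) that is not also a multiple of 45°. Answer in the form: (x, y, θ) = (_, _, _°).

(x, y, θ) = (2.5, 2.5, 150°)

The pose lattice has 13·16 = 208 candidates. Test each by forward raycasting.
  (3.5, 2.5, 150°): beam 1 = 0.5774 ≠ 1.0000 ✗
  (3.5, 4.5, 165°): beam 1 = 0.5176 ≠ 1.0000 ✗
  (1.5, 1.5, 30°): beam 1 = 0.5774 ≠ 1.0000 ✗
  …
  (2.5, 2.5, 150°): r_1=1.0000, r_2=2.5882, r_3=1.7321, r_4=1.5529, r_5=0.5774 — all match ✓
Only this pose fits every beam.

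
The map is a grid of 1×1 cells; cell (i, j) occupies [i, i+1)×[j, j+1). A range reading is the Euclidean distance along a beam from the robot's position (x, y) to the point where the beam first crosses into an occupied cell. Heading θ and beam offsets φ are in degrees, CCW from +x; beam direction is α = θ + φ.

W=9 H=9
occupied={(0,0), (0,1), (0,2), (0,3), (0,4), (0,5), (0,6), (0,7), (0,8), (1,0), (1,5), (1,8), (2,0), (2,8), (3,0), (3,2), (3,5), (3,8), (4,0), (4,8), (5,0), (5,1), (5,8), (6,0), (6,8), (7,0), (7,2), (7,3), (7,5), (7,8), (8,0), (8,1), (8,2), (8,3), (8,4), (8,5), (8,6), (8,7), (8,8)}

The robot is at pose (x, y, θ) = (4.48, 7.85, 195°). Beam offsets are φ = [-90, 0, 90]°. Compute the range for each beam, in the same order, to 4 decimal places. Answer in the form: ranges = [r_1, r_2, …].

ranges = [0.1553, 3.6028, 7.0916]

beam 1: φ=-90°, α=105°
  cosα=-0.2588 sinα=0.9659 | (4,7) | tMaxX 1.8546 tMaxY 0.1553 | tΔX 3.8637 tΔY 1.0353
    t=0.1553 [y] (4,8) — stop
  → r_1 = 0.1553
beam 2: φ=0°, α=195°
  cosα=-0.9659 sinα=-0.2588 | (4,7) | tMaxX 0.4969 tMaxY 3.2841 | tΔX 1.0353 tΔY 3.8637
    t=0.4969 [x] (3,7)
    t=1.5322 [x] (2,7)
    t=2.5675 [x] (1,7)
    t=3.2841 [y] (1,6)
    t=3.6028 [x] (0,6) — stop
  → r_2 = 3.6028
beam 3: φ=90°, α=285°
  cosα=0.2588 sinα=-0.9659 | (4,7) | tMaxX 2.0091 tMaxY 0.8800 | tΔX 3.8637 tΔY 1.0353
    t=0.8800 [y] (4,6)
    t=1.9153 [y] (4,5)
    t=2.0091 [x] (5,5)
    t=2.9505 [y] (5,4)
    t=3.9858 [y] (5,3)
    t=5.0211 [y] (5,2)
    t=5.8728 [x] (6,2)
    t=6.0564 [y] (6,1)
    t=7.0916 [y] (6,0) — stop
  → r_3 = 7.0916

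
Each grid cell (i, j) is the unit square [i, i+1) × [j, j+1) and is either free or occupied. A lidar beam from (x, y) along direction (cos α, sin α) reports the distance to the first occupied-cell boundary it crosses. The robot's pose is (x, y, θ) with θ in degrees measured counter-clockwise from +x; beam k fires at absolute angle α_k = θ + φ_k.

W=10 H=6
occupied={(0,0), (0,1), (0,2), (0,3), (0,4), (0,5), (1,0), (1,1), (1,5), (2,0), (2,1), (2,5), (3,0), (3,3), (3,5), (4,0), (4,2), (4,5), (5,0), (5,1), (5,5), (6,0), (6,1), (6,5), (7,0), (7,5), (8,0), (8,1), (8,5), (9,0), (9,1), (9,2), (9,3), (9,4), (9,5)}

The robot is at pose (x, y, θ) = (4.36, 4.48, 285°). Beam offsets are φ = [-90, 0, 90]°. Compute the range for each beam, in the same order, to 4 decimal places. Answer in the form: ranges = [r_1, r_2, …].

ranges = [3.4785, 1.5322, 2.0091]

beam 1: φ=-90°, α=195°
  dir = (cos 195°, sin 195°) = (-0.9659, -0.2588); from cell (4,4)
  next x-line at t=0.3727, next y-line at t=1.8546; Δt_x=1.0353, Δt_y=3.8637
    x: enter (3,4) at t=0.3727
    x: enter (2,4) at t=1.4080
    y: enter (2,3) at t=1.8546
    x: enter (1,3) at t=2.4433
    x: enter (0,3) at t=3.4785 ← occupied
  → r_1 = 3.4785
beam 2: φ=0°, α=285°
  dir = (cos 285°, sin 285°) = (0.2588, -0.9659); from cell (4,4)
  next x-line at t=2.4728, next y-line at t=0.4969; Δt_x=3.8637, Δt_y=1.0353
    y: enter (4,3) at t=0.4969
    y: enter (4,2) at t=1.5322 ← occupied
  → r_2 = 1.5322
beam 3: φ=90°, α=15°
  dir = (cos 15°, sin 15°) = (0.9659, 0.2588); from cell (4,4)
  next x-line at t=0.6626, next y-line at t=2.0091; Δt_x=1.0353, Δt_y=3.8637
    x: enter (5,4) at t=0.6626
    x: enter (6,4) at t=1.6979
    y: enter (6,5) at t=2.0091 ← occupied
  → r_3 = 2.0091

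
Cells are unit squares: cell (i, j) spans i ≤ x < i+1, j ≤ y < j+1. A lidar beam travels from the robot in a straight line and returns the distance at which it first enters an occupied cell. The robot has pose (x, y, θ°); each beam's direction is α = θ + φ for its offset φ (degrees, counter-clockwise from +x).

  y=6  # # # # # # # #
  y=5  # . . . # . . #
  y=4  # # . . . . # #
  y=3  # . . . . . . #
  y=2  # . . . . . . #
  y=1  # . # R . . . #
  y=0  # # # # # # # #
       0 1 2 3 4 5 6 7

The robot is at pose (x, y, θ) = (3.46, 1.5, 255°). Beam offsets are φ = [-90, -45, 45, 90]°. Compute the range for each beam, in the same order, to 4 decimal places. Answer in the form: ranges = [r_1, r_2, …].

ranges = [0.4762, 0.5312, 0.5774, 1.9319]

beam 1: φ=-90°, α=165°
  direction (-0.9659, 0.2588); cell (3,1); t to first gridline: x 0.4762, y 1.9319 (then +1.0353 / +3.8637)
    (2,1) via x @ 0.4762  # hit
  → r_1 = 0.4762
beam 2: φ=-45°, α=210°
  direction (-0.8660, -0.5000); cell (3,1); t to first gridline: x 0.5312, y 1.0000 (then +1.1547 / +2.0000)
    (2,1) via x @ 0.5312  # hit
  → r_2 = 0.5312
beam 3: φ=45°, α=300°
  direction (0.5000, -0.8660); cell (3,1); t to first gridline: x 1.0800, y 0.5774 (then +2.0000 / +1.1547)
    (3,0) via y @ 0.5774  # hit
  → r_3 = 0.5774
beam 4: φ=90°, α=345°
  direction (0.9659, -0.2588); cell (3,1); t to first gridline: x 0.5590, y 1.9319 (then +1.0353 / +3.8637)
    (4,1) via x @ 0.5590
    (5,1) via x @ 1.5943
    (5,0) via y @ 1.9319  # hit
  → r_4 = 1.9319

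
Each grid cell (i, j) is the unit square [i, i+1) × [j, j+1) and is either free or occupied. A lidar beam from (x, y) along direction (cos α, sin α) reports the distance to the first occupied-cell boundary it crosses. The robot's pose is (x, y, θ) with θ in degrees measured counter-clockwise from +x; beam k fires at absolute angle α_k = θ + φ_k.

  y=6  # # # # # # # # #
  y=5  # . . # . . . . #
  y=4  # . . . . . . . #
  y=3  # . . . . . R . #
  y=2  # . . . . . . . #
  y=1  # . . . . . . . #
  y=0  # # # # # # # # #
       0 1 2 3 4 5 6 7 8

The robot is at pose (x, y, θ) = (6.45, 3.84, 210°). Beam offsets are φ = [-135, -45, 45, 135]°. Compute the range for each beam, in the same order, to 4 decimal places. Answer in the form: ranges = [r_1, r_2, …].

beam 1: φ=-135°, α=75°
  cosα=0.2588 sinα=0.9659 | (6,3) | tMaxX 2.1250 tMaxY 0.1656 | tΔX 3.8637 tΔY 1.0353
    t=0.1656 [y] (6,4)
    t=1.2009 [y] (6,5)
    t=2.1250 [x] (7,5)
    t=2.2362 [y] (7,6) — stop
  → r_1 = 2.2362
beam 2: φ=-45°, α=165°
  cosα=-0.9659 sinα=0.2588 | (6,3) | tMaxX 0.4659 tMaxY 0.6182 | tΔX 1.0353 tΔY 3.8637
    t=0.4659 [x] (5,3)
    t=0.6182 [y] (5,4)
    t=1.5012 [x] (4,4)
    t=2.5364 [x] (3,4)
    t=3.5717 [x] (2,4)
    t=4.4819 [y] (2,5)
    t=4.6070 [x] (1,5)
    t=5.6423 [x] (0,5) — stop
  → r_2 = 5.6423
beam 3: φ=45°, α=255°
  cosα=-0.2588 sinα=-0.9659 | (6,3) | tMaxX 1.7387 tMaxY 0.8696 | tΔX 3.8637 tΔY 1.0353
    t=0.8696 [y] (6,2)
    t=1.7387 [x] (5,2)
    t=1.9049 [y] (5,1)
    t=2.9402 [y] (5,0) — stop
  → r_3 = 2.9402
beam 4: φ=135°, α=345°
  cosα=0.9659 sinα=-0.2588 | (6,3) | tMaxX 0.5694 tMaxY 3.2455 | tΔX 1.0353 tΔY 3.8637
    t=0.5694 [x] (7,3)
    t=1.6047 [x] (8,3) — stop
  → r_4 = 1.6047

ranges = [2.2362, 5.6423, 2.9402, 1.6047]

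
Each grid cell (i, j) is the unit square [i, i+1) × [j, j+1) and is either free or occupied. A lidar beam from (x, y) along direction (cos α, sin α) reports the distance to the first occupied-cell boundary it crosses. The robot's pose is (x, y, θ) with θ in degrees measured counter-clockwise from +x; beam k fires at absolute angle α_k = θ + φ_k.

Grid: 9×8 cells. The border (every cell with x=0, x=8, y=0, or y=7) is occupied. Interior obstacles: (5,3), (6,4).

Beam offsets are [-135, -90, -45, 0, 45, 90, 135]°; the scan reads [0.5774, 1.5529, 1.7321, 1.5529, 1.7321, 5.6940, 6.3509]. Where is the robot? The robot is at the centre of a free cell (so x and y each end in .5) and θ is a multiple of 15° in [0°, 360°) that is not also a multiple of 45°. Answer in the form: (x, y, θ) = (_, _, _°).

(x, y, θ) = (6.5, 5.5, 75°)

The pose lattice has 40·16 = 640 candidates. Test each by forward raycasting.
  (4.5, 5.5, 345°): beam 1 = 4.0415 ≠ 0.5774 ✗
  (2.5, 6.5, 210°): beam 1 = 0.5176 ≠ 0.5774 ✗
  (5.5, 1.5, 210°): beam 1 = 1.5529 ≠ 0.5774 ✗
  (4.5, 6.5, 330°): beam 1 = 3.6235 ≠ 0.5774 ✗
  (1.5, 4.5, 300°): beam 1 = 0.5176 ≠ 0.5774 ✗
  …
  (6.5, 5.5, 75°): r_1=0.5774, r_2=1.5529, r_3=1.7321, r_4=1.5529, r_5=1.7321, r_6=5.6940, r_7=6.3509 — all match ✓
Unique over the lattice → pose = (6.5, 5.5, 75°).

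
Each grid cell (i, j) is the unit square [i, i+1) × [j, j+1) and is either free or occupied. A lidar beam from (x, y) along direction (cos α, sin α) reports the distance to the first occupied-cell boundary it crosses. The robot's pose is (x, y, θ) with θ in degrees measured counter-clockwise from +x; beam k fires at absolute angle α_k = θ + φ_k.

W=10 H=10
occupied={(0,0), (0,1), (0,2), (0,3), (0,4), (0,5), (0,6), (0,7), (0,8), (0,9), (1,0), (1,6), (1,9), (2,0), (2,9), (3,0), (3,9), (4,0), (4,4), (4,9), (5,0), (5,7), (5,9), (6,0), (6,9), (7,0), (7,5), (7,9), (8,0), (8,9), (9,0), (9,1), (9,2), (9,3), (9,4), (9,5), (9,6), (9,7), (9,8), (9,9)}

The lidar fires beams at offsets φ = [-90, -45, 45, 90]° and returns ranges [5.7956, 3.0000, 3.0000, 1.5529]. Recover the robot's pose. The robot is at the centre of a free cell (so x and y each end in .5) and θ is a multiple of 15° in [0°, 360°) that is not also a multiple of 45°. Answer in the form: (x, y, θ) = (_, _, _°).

(x, y, θ) = (2.5, 7.5, 345°)

Enumerate (i+0.5, j+0.5, θ) over the 60 free cells and 16 admissible headings. For each, cast all 4 beams and compare to the given ranges.
  (3.5, 3.5, 120°): beam 1 = 1.0000 ≠ 5.7956 ✗
  (3.5, 5.5, 300°): beam 1 = 2.8868 ≠ 5.7956 ✗
  (5.5, 5.5, 30°): beam 1 = 5.1962 ≠ 5.7956 ✗
  …
  (2.5, 7.5, 345°): r_1=5.7956, r_2=3.0000, r_3=3.0000, r_4=1.5529 — all match ✓
No second candidate reproduces the full scan.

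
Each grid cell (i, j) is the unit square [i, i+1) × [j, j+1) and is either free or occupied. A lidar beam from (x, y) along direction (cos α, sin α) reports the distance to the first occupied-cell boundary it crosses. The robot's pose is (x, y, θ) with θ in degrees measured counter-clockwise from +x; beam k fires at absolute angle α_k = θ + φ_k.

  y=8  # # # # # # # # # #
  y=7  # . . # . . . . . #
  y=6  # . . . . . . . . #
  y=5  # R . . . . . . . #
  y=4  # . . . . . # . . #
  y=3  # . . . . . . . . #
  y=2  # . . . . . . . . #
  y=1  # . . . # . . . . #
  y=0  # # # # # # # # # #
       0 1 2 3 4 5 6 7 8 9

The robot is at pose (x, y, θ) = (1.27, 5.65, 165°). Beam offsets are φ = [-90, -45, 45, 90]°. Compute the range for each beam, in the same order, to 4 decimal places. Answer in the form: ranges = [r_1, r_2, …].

beam 1: φ=-90°, α=75°
  d=(0.2588,0.9659)  start (1,5)  tX=2.8205 tY=0.3623  stride 1/|dx|=3.8637 1/|dy|=1.0353
    cross y-line → (1,6), t=0.3623
    cross y-line → (1,7), t=1.3976
    cross y-line → (1,8), t=2.4329 (wall)
  → r_1 = 2.4329
beam 2: φ=-45°, α=120°
  d=(-0.5000,0.8660)  start (1,5)  tX=0.5400 tY=0.4041  stride 1/|dx|=2.0000 1/|dy|=1.1547
    cross y-line → (1,6), t=0.4041
    cross x-line → (0,6), t=0.5400 (wall)
  → r_2 = 0.5400
beam 3: φ=45°, α=210°
  d=(-0.8660,-0.5000)  start (1,5)  tX=0.3118 tY=1.3000  stride 1/|dx|=1.1547 1/|dy|=2.0000
    cross x-line → (0,5), t=0.3118 (wall)
  → r_3 = 0.3118
beam 4: φ=90°, α=255°
  d=(-0.2588,-0.9659)  start (1,5)  tX=1.0432 tY=0.6729  stride 1/|dx|=3.8637 1/|dy|=1.0353
    cross y-line → (1,4), t=0.6729
    cross x-line → (0,4), t=1.0432 (wall)
  → r_4 = 1.0432

ranges = [2.4329, 0.5400, 0.3118, 1.0432]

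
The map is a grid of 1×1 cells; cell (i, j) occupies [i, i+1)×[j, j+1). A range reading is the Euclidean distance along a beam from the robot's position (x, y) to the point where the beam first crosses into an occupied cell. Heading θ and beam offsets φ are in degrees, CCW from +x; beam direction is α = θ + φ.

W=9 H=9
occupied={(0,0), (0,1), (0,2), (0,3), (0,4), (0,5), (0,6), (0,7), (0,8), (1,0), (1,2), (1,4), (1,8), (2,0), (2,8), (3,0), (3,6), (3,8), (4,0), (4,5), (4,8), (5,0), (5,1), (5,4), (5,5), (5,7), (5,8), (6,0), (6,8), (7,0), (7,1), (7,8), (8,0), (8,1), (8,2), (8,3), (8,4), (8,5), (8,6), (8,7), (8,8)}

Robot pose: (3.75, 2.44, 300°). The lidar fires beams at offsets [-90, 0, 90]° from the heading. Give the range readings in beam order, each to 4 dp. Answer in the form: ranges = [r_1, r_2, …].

ranges = [2.8800, 1.6628, 4.9075]

beam 1: φ=-90°, α=210°
  cosα=-0.8660 sinα=-0.5000 | (3,2) | tMaxX 0.8660 tMaxY 0.8800 | tΔX 1.1547 tΔY 2.0000
    t=0.8660 [x] (2,2)
    t=0.8800 [y] (2,1)
    t=2.0207 [x] (1,1)
    t=2.8800 [y] (1,0) — stop
  → r_1 = 2.8800
beam 2: φ=0°, α=300°
  cosα=0.5000 sinα=-0.8660 | (3,2) | tMaxX 0.5000 tMaxY 0.5081 | tΔX 2.0000 tΔY 1.1547
    t=0.5000 [x] (4,2)
    t=0.5081 [y] (4,1)
    t=1.6628 [y] (4,0) — stop
  → r_2 = 1.6628
beam 3: φ=90°, α=30°
  cosα=0.8660 sinα=0.5000 | (3,2) | tMaxX 0.2887 tMaxY 1.1200 | tΔX 1.1547 tΔY 2.0000
    t=0.2887 [x] (4,2)
    t=1.1200 [y] (4,3)
    t=1.4434 [x] (5,3)
    t=2.5981 [x] (6,3)
    t=3.1200 [y] (6,4)
    t=3.7528 [x] (7,4)
    t=4.9075 [x] (8,4) — stop
  → r_3 = 4.9075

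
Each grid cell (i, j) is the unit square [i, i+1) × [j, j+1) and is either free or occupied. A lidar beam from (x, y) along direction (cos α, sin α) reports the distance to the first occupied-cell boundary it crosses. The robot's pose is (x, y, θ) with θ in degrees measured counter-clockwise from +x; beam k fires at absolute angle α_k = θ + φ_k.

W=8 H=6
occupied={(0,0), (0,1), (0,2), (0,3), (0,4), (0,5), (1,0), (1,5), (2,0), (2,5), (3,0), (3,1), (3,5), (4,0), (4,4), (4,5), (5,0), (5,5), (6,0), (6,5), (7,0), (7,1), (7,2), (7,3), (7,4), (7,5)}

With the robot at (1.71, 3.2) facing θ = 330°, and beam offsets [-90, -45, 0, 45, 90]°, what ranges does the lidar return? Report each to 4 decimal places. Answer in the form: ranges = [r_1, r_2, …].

beam 1: φ=-90°, α=240°
  d=(-0.5000,-0.8660)  start (1,3)  tX=1.4200 tY=0.2309  stride 1/|dx|=2.0000 1/|dy|=1.1547
    cross y-line → (1,2), t=0.2309
    cross y-line → (1,1), t=1.3856
    cross x-line → (0,1), t=1.4200 (wall)
  → r_1 = 1.4200
beam 2: φ=-45°, α=285°
  d=(0.2588,-0.9659)  start (1,3)  tX=1.1205 tY=0.2071  stride 1/|dx|=3.8637 1/|dy|=1.0353
    cross y-line → (1,2), t=0.2071
    cross x-line → (2,2), t=1.1205
    cross y-line → (2,1), t=1.2423
    cross y-line → (2,0), t=2.2776 (wall)
  → r_2 = 2.2776
beam 3: φ=0°, α=330°
  d=(0.8660,-0.5000)  start (1,3)  tX=0.3349 tY=0.4000  stride 1/|dx|=1.1547 1/|dy|=2.0000
    cross x-line → (2,3), t=0.3349
    cross y-line → (2,2), t=0.4000
    cross x-line → (3,2), t=1.4896
    cross y-line → (3,1), t=2.4000 (wall)
  → r_3 = 2.4000
beam 4: φ=45°, α=15°
  d=(0.9659,0.2588)  start (1,3)  tX=0.3002 tY=3.0910  stride 1/|dx|=1.0353 1/|dy|=3.8637
    cross x-line → (2,3), t=0.3002
    cross x-line → (3,3), t=1.3355
    cross x-line → (4,3), t=2.3708
    cross y-line → (4,4), t=3.0910 (wall)
  → r_4 = 3.0910
beam 5: φ=90°, α=60°
  d=(0.5000,0.8660)  start (1,3)  tX=0.5800 tY=0.9238  stride 1/|dx|=2.0000 1/|dy|=1.1547
    cross x-line → (2,3), t=0.5800
    cross y-line → (2,4), t=0.9238
    cross y-line → (2,5), t=2.0785 (wall)
  → r_5 = 2.0785

ranges = [1.4200, 2.2776, 2.4000, 3.0910, 2.0785]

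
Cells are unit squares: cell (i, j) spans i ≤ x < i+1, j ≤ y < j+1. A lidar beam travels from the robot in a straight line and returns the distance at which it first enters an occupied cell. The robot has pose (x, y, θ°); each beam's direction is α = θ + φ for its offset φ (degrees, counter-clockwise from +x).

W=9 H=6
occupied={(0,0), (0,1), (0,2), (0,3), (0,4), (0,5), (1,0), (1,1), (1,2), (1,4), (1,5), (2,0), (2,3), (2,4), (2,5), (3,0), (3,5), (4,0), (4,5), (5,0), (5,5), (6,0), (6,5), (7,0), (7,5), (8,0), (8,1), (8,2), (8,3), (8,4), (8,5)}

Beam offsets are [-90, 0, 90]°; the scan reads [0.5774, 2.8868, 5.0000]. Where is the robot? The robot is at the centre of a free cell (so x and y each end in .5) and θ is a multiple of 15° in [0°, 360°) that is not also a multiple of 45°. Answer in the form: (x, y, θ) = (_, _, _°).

(x, y, θ) = (3.5, 3.5, 240°)

Enumerate (i+0.5, j+0.5, θ) over the 23 free cells and 16 admissible headings. For each, cast all 3 beams and compare to the given ranges.
  (6.5, 4.5, 75°): beam 1 = 1.5529 ≠ 0.5774 ✗
  (6.5, 2.5, 165°): beam 1 = 2.5882 ≠ 0.5774 ✗
  (5.5, 1.5, 240°): beam 1 = 3.0000 ≠ 0.5774 ✗
  …
  (3.5, 3.5, 240°): r_1=0.5774, r_2=2.8868, r_3=5.0000 — all match ✓
Unique over the lattice → pose = (3.5, 3.5, 240°).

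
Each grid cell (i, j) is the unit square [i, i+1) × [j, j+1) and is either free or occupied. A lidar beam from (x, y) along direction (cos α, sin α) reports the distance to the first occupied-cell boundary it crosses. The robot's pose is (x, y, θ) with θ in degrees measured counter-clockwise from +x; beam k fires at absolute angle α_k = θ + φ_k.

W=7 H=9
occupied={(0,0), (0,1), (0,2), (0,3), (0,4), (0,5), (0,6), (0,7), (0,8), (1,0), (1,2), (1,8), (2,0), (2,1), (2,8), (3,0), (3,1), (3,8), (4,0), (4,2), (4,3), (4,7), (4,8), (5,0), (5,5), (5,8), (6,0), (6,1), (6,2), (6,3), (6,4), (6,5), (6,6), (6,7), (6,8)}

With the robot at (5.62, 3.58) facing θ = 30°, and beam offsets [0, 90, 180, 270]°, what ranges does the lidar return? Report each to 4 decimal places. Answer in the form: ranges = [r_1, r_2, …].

ranges = [0.4388, 5.1038, 0.7159, 0.7600]

beam 1: φ=0°, α=30°
  cosα=0.8660 sinα=0.5000 | (5,3) | tMaxX 0.4388 tMaxY 0.8400 | tΔX 1.1547 tΔY 2.0000
    t=0.4388 [x] (6,3) — stop
  → r_1 = 0.4388
beam 2: φ=90°, α=120°
  cosα=-0.5000 sinα=0.8660 | (5,3) | tMaxX 1.2400 tMaxY 0.4850 | tΔX 2.0000 tΔY 1.1547
    t=0.4850 [y] (5,4)
    t=1.2400 [x] (4,4)
    t=1.6397 [y] (4,5)
    t=2.7944 [y] (4,6)
    t=3.2400 [x] (3,6)
    t=3.9491 [y] (3,7)
    t=5.1038 [y] (3,8) — stop
  → r_2 = 5.1038
beam 3: φ=180°, α=210°
  cosα=-0.8660 sinα=-0.5000 | (5,3) | tMaxX 0.7159 tMaxY 1.1600 | tΔX 1.1547 tΔY 2.0000
    t=0.7159 [x] (4,3) — stop
  → r_3 = 0.7159
beam 4: φ=270°, α=300°
  cosα=0.5000 sinα=-0.8660 | (5,3) | tMaxX 0.7600 tMaxY 0.6697 | tΔX 2.0000 tΔY 1.1547
    t=0.6697 [y] (5,2)
    t=0.7600 [x] (6,2) — stop
  → r_4 = 0.7600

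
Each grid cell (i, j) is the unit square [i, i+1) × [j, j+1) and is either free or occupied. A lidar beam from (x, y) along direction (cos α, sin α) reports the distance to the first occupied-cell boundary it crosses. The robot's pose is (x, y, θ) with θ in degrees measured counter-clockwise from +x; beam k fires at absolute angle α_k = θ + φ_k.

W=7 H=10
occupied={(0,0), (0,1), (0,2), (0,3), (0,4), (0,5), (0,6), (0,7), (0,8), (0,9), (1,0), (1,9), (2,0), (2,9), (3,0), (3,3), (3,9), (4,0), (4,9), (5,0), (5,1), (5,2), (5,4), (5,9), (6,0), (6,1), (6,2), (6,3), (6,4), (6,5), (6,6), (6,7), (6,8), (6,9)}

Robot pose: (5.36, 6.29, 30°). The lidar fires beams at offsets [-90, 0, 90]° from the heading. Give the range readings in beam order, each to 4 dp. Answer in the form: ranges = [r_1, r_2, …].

beam 1: φ=-90°, α=300°
  cosα=0.5000 sinα=-0.8660 | (5,6) | tMaxX 1.2800 tMaxY 0.3349 | tΔX 2.0000 tΔY 1.1547
    t=0.3349 [y] (5,5)
    t=1.2800 [x] (6,5) — stop
  → r_1 = 1.2800
beam 2: φ=0°, α=30°
  cosα=0.8660 sinα=0.5000 | (5,6) | tMaxX 0.7390 tMaxY 1.4200 | tΔX 1.1547 tΔY 2.0000
    t=0.7390 [x] (6,6) — stop
  → r_2 = 0.7390
beam 3: φ=90°, α=120°
  cosα=-0.5000 sinα=0.8660 | (5,6) | tMaxX 0.7200 tMaxY 0.8198 | tΔX 2.0000 tΔY 1.1547
    t=0.7200 [x] (4,6)
    t=0.8198 [y] (4,7)
    t=1.9745 [y] (4,8)
    t=2.7200 [x] (3,8)
    t=3.1292 [y] (3,9) — stop
  → r_3 = 3.1292

ranges = [1.2800, 0.7390, 3.1292]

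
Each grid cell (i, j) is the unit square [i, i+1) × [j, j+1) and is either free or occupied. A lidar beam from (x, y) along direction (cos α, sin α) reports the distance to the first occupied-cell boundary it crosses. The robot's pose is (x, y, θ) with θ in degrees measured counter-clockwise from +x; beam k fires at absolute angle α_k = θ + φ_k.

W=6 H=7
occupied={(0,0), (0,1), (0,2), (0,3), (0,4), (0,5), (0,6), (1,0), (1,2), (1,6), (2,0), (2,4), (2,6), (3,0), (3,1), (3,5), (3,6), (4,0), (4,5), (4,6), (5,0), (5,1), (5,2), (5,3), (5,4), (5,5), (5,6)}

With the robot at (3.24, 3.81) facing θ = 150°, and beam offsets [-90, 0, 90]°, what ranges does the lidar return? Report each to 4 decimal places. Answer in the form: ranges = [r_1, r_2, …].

ranges = [1.3741, 0.3800, 3.2447]

beam 1: φ=-90°, α=60°
  d=(0.5000,0.8660)  start (3,3)  tX=1.5200 tY=0.2194  stride 1/|dx|=2.0000 1/|dy|=1.1547
    cross y-line → (3,4), t=0.2194
    cross y-line → (3,5), t=1.3741 (wall)
  → r_1 = 1.3741
beam 2: φ=0°, α=150°
  d=(-0.8660,0.5000)  start (3,3)  tX=0.2771 tY=0.3800  stride 1/|dx|=1.1547 1/|dy|=2.0000
    cross x-line → (2,3), t=0.2771
    cross y-line → (2,4), t=0.3800 (wall)
  → r_2 = 0.3800
beam 3: φ=90°, α=240°
  d=(-0.5000,-0.8660)  start (3,3)  tX=0.4800 tY=0.9353  stride 1/|dx|=2.0000 1/|dy|=1.1547
    cross x-line → (2,3), t=0.4800
    cross y-line → (2,2), t=0.9353
    cross y-line → (2,1), t=2.0900
    cross x-line → (1,1), t=2.4800
    cross y-line → (1,0), t=3.2447 (wall)
  → r_3 = 3.2447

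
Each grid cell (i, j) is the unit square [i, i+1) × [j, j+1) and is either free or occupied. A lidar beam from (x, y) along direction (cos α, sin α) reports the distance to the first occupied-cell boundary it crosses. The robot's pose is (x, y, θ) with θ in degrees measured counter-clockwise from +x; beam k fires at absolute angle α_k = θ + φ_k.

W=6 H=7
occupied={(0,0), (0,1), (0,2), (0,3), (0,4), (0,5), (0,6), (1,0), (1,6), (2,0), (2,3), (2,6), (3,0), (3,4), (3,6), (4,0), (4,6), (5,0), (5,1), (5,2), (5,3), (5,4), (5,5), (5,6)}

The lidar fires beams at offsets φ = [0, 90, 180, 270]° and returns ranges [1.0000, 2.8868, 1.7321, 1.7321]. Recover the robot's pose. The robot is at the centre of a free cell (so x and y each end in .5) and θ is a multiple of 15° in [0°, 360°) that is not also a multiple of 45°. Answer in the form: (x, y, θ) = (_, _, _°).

Candidates: 18 free-cell centres × 16 headings = 288 poses. Raycast each; keep the one whose scan matches to 4 dp.
  (2.5, 5.5, 345°): beam 1 = 2.5882 ≠ 1.0000 ✗
  (1.5, 1.5, 285°): beam 1 = 0.5176 ≠ 1.0000 ✗
  (4.5, 3.5, 150°): beam 3 = 0.5774 ≠ 1.7321 ✗
  …
  (3.5, 2.5, 120°): r_1=1.0000, r_2=2.8868, r_3=1.7321, r_4=1.7321 — all match ✓
Only this pose fits every beam.

(x, y, θ) = (3.5, 2.5, 120°)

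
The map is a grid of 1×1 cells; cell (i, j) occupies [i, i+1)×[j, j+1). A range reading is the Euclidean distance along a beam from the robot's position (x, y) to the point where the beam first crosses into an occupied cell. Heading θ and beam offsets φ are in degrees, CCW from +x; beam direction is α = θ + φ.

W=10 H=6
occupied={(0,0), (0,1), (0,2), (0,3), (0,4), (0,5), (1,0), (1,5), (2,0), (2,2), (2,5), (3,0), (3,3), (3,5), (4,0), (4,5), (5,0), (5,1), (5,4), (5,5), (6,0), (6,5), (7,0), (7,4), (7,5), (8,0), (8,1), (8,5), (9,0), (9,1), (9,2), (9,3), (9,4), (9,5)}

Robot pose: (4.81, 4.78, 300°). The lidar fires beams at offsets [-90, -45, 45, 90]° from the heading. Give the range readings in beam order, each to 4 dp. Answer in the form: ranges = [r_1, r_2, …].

ranges = [1.5600, 3.9133, 0.1967, 0.2194]

beam 1: φ=-90°, α=210°
  cosα=-0.8660 sinα=-0.5000 | (4,4) | tMaxX 0.9353 tMaxY 1.5600 | tΔX 1.1547 tΔY 2.0000
    t=0.9353 [x] (3,4)
    t=1.5600 [y] (3,3) — stop
  → r_1 = 1.5600
beam 2: φ=-45°, α=255°
  cosα=-0.2588 sinα=-0.9659 | (4,4) | tMaxX 3.1296 tMaxY 0.8075 | tΔX 3.8637 tΔY 1.0353
    t=0.8075 [y] (4,3)
    t=1.8428 [y] (4,2)
    t=2.8781 [y] (4,1)
    t=3.1296 [x] (3,1)
    t=3.9133 [y] (3,0) — stop
  → r_2 = 3.9133
beam 3: φ=45°, α=345°
  cosα=0.9659 sinα=-0.2588 | (4,4) | tMaxX 0.1967 tMaxY 3.0137 | tΔX 1.0353 tΔY 3.8637
    t=0.1967 [x] (5,4) — stop
  → r_3 = 0.1967
beam 4: φ=90°, α=30°
  cosα=0.8660 sinα=0.5000 | (4,4) | tMaxX 0.2194 tMaxY 0.4400 | tΔX 1.1547 tΔY 2.0000
    t=0.2194 [x] (5,4) — stop
  → r_4 = 0.2194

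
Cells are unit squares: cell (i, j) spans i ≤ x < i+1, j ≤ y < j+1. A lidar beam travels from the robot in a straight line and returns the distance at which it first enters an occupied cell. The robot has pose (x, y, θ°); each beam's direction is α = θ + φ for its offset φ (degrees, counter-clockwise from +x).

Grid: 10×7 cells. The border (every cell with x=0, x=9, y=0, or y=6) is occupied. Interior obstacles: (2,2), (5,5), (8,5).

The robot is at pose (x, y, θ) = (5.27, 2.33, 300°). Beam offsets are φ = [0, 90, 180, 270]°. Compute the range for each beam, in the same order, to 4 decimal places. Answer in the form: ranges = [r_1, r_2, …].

ranges = [1.5358, 4.3070, 4.2378, 2.6600]

beam 1: φ=0°, α=300°
  direction (0.5000, -0.8660); cell (5,2); t to first gridline: x 1.4600, y 0.3811 (then +2.0000 / +1.1547)
    (5,1) via y @ 0.3811
    (6,1) via x @ 1.4600
    (6,0) via y @ 1.5358  # hit
  → r_1 = 1.5358
beam 2: φ=90°, α=30°
  direction (0.8660, 0.5000); cell (5,2); t to first gridline: x 0.8429, y 1.3400 (then +1.1547 / +2.0000)
    (6,2) via x @ 0.8429
    (6,3) via y @ 1.3400
    (7,3) via x @ 1.9976
    (8,3) via x @ 3.1523
    (8,4) via y @ 3.3400
    (9,4) via x @ 4.3070  # hit
  → r_2 = 4.3070
beam 3: φ=180°, α=120°
  direction (-0.5000, 0.8660); cell (5,2); t to first gridline: x 0.5400, y 0.7736 (then +2.0000 / +1.1547)
    (4,2) via x @ 0.5400
    (4,3) via y @ 0.7736
    (4,4) via y @ 1.9283
    (3,4) via x @ 2.5400
    (3,5) via y @ 3.0831
    (3,6) via y @ 4.2378  # hit
  → r_3 = 4.2378
beam 4: φ=270°, α=210°
  direction (-0.8660, -0.5000); cell (5,2); t to first gridline: x 0.3118, y 0.6600 (then +1.1547 / +2.0000)
    (4,2) via x @ 0.3118
    (4,1) via y @ 0.6600
    (3,1) via x @ 1.4665
    (2,1) via x @ 2.6212
    (2,0) via y @ 2.6600  # hit
  → r_4 = 2.6600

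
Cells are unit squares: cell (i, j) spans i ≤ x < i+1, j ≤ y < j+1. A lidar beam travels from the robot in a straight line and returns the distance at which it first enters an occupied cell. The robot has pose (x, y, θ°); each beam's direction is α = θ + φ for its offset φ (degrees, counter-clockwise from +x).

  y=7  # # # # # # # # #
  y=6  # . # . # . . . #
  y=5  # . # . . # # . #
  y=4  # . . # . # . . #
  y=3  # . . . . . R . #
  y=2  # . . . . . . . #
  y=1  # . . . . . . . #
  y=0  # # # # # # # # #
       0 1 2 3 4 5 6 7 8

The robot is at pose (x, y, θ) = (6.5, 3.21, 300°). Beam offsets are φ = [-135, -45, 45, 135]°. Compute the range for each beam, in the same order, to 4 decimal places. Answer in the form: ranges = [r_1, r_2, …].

ranges = [3.0523, 2.2880, 1.5529, 1.8531]

beam 1: φ=-135°, α=165°
  cosα=-0.9659 sinα=0.2588 | (6,3) | tMaxX 0.5176 tMaxY 3.0523 | tΔX 1.0353 tΔY 3.8637
    t=0.5176 [x] (5,3)
    t=1.5529 [x] (4,3)
    t=2.5882 [x] (3,3)
    t=3.0523 [y] (3,4) — stop
  → r_1 = 3.0523
beam 2: φ=-45°, α=255°
  cosα=-0.2588 sinα=-0.9659 | (6,3) | tMaxX 1.9319 tMaxY 0.2174 | tΔX 3.8637 tΔY 1.0353
    t=0.2174 [y] (6,2)
    t=1.2527 [y] (6,1)
    t=1.9319 [x] (5,1)
    t=2.2880 [y] (5,0) — stop
  → r_2 = 2.2880
beam 3: φ=45°, α=345°
  cosα=0.9659 sinα=-0.2588 | (6,3) | tMaxX 0.5176 tMaxY 0.8114 | tΔX 1.0353 tΔY 3.8637
    t=0.5176 [x] (7,3)
    t=0.8114 [y] (7,2)
    t=1.5529 [x] (8,2) — stop
  → r_3 = 1.5529
beam 4: φ=135°, α=75°
  cosα=0.2588 sinα=0.9659 | (6,3) | tMaxX 1.9319 tMaxY 0.8179 | tΔX 3.8637 tΔY 1.0353
    t=0.8179 [y] (6,4)
    t=1.8531 [y] (6,5) — stop
  → r_4 = 1.8531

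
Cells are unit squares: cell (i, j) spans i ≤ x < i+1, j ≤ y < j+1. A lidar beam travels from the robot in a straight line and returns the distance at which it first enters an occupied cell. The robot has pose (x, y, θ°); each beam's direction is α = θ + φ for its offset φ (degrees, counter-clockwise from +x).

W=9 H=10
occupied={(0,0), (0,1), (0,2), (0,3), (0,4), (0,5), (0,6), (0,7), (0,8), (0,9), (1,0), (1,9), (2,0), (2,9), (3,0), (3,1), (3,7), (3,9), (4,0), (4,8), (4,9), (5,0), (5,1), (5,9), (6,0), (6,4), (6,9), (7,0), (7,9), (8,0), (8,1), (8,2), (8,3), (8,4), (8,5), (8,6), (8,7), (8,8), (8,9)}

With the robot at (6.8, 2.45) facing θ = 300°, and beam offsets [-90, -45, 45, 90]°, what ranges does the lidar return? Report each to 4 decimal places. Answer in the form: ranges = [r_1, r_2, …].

beam 1: φ=-90°, α=210°
  dir = (cos 210°, sin 210°) = (-0.8660, -0.5000); from cell (6,2)
  next x-line at t=0.9238, next y-line at t=0.9000; Δt_x=1.1547, Δt_y=2.0000
    y: enter (6,1) at t=0.9000
    x: enter (5,1) at t=0.9238 ← occupied
  → r_1 = 0.9238
beam 2: φ=-45°, α=255°
  dir = (cos 255°, sin 255°) = (-0.2588, -0.9659); from cell (6,2)
  next x-line at t=3.0910, next y-line at t=0.4659; Δt_x=3.8637, Δt_y=1.0353
    y: enter (6,1) at t=0.4659
    y: enter (6,0) at t=1.5012 ← occupied
  → r_2 = 1.5012
beam 3: φ=45°, α=345°
  dir = (cos 345°, sin 345°) = (0.9659, -0.2588); from cell (6,2)
  next x-line at t=0.2071, next y-line at t=1.7387; Δt_x=1.0353, Δt_y=3.8637
    x: enter (7,2) at t=0.2071
    x: enter (8,2) at t=1.2423 ← occupied
  → r_3 = 1.2423
beam 4: φ=90°, α=30°
  dir = (cos 30°, sin 30°) = (0.8660, 0.5000); from cell (6,2)
  next x-line at t=0.2309, next y-line at t=1.1000; Δt_x=1.1547, Δt_y=2.0000
    x: enter (7,2) at t=0.2309
    y: enter (7,3) at t=1.1000
    x: enter (8,3) at t=1.3856 ← occupied
  → r_4 = 1.3856

ranges = [0.9238, 1.5012, 1.2423, 1.3856]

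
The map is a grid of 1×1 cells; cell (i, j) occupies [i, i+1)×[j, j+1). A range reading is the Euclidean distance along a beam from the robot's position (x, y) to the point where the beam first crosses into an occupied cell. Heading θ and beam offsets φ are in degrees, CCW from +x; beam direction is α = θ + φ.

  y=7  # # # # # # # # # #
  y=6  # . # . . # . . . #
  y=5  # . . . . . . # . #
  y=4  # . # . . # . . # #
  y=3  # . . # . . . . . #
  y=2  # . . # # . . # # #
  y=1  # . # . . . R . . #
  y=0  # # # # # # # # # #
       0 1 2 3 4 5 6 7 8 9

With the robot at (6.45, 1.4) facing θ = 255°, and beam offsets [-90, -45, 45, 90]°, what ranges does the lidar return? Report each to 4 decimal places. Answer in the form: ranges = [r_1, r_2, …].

ranges = [2.3182, 0.8000, 0.4619, 1.5455]

beam 1: φ=-90°, α=165°
  cosα=-0.9659 sinα=0.2588 | (6,1) | tMaxX 0.4659 tMaxY 2.3182 | tΔX 1.0353 tΔY 3.8637
    t=0.4659 [x] (5,1)
    t=1.5012 [x] (4,1)
    t=2.3182 [y] (4,2) — stop
  → r_1 = 2.3182
beam 2: φ=-45°, α=210°
  cosα=-0.8660 sinα=-0.5000 | (6,1) | tMaxX 0.5196 tMaxY 0.8000 | tΔX 1.1547 tΔY 2.0000
    t=0.5196 [x] (5,1)
    t=0.8000 [y] (5,0) — stop
  → r_2 = 0.8000
beam 3: φ=45°, α=300°
  cosα=0.5000 sinα=-0.8660 | (6,1) | tMaxX 1.1000 tMaxY 0.4619 | tΔX 2.0000 tΔY 1.1547
    t=0.4619 [y] (6,0) — stop
  → r_3 = 0.4619
beam 4: φ=90°, α=345°
  cosα=0.9659 sinα=-0.2588 | (6,1) | tMaxX 0.5694 tMaxY 1.5455 | tΔX 1.0353 tΔY 3.8637
    t=0.5694 [x] (7,1)
    t=1.5455 [y] (7,0) — stop
  → r_4 = 1.5455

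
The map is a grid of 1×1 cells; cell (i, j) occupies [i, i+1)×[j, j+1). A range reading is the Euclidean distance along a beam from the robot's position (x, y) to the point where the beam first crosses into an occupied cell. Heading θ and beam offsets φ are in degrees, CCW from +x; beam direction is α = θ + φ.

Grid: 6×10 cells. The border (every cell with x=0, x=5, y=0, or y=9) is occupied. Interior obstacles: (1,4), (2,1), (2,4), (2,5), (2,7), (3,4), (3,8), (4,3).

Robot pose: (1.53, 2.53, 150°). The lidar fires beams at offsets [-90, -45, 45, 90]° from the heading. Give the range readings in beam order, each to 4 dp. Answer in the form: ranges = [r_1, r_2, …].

beam 1: φ=-90°, α=60°
  direction (0.5000, 0.8660); cell (1,2); t to first gridline: x 0.9400, y 0.5427 (then +2.0000 / +1.1547)
    (1,3) via y @ 0.5427
    (2,3) via x @ 0.9400
    (2,4) via y @ 1.6974  # hit
  → r_1 = 1.6974
beam 2: φ=-45°, α=105°
  direction (-0.2588, 0.9659); cell (1,2); t to first gridline: x 2.0478, y 0.4866 (then +3.8637 / +1.0353)
    (1,3) via y @ 0.4866
    (1,4) via y @ 1.5219  # hit
  → r_2 = 1.5219
beam 3: φ=45°, α=195°
  direction (-0.9659, -0.2588); cell (1,2); t to first gridline: x 0.5487, y 2.0478 (then +1.0353 / +3.8637)
    (0,2) via x @ 0.5487  # hit
  → r_3 = 0.5487
beam 4: φ=90°, α=240°
  direction (-0.5000, -0.8660); cell (1,2); t to first gridline: x 1.0600, y 0.6120 (then +2.0000 / +1.1547)
    (1,1) via y @ 0.6120
    (0,1) via x @ 1.0600  # hit
  → r_4 = 1.0600

ranges = [1.6974, 1.5219, 0.5487, 1.0600]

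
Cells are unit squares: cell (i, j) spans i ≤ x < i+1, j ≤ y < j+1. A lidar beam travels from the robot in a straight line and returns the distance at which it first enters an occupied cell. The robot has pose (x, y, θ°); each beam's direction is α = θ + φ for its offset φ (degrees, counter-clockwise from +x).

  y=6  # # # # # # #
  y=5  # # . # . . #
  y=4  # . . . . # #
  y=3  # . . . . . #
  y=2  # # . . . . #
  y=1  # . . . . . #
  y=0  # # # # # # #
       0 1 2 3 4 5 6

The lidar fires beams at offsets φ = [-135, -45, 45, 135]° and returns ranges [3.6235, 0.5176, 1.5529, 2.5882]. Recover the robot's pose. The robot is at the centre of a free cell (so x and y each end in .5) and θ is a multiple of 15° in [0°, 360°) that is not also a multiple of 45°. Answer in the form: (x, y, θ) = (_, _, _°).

(x, y, θ) = (4.5, 4.5, 30°)

Enumerate (i+0.5, j+0.5, θ) over the 21 free cells and 16 admissible headings. For each, cast all 4 beams and compare to the given ranges.
  (2.5, 5.5, 30°): beam 1 = 2.5882 ≠ 3.6235 ✗
  (5.5, 2.5, 330°): beam 1 = 4.6587 ≠ 3.6235 ✗
  (1.5, 4.5, 345°): beam 1 = 0.5774 ≠ 3.6235 ✗
  …
  (4.5, 4.5, 30°): r_1=3.6235, r_2=0.5176, r_3=1.5529, r_4=2.5882 — all match ✓
Only this pose fits every beam.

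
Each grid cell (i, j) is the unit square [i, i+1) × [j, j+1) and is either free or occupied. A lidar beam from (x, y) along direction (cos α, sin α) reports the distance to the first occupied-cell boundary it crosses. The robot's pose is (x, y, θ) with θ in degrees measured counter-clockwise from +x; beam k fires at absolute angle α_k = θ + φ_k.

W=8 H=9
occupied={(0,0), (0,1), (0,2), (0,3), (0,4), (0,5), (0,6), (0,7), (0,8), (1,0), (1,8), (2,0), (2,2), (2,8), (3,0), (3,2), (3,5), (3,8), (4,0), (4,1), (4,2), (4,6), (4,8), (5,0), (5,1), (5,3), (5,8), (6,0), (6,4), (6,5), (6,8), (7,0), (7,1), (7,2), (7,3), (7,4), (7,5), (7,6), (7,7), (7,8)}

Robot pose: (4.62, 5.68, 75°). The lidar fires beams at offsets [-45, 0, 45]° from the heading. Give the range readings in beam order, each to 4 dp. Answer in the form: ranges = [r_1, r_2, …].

beam 1: φ=-45°, α=30°
  d=(0.8660,0.5000)  start (4,5)  tX=0.4388 tY=0.6400  stride 1/|dx|=1.1547 1/|dy|=2.0000
    cross x-line → (5,5), t=0.4388
    cross y-line → (5,6), t=0.6400
    cross x-line → (6,6), t=1.5935
    cross y-line → (6,7), t=2.6400
    cross x-line → (7,7), t=2.7482 (wall)
  → r_1 = 2.7482
beam 2: φ=0°, α=75°
  d=(0.2588,0.9659)  start (4,5)  tX=1.4682 tY=0.3313  stride 1/|dx|=3.8637 1/|dy|=1.0353
    cross y-line → (4,6), t=0.3313 (wall)
  → r_2 = 0.3313
beam 3: φ=45°, α=120°
  d=(-0.5000,0.8660)  start (4,5)  tX=1.2400 tY=0.3695  stride 1/|dx|=2.0000 1/|dy|=1.1547
    cross y-line → (4,6), t=0.3695 (wall)
  → r_3 = 0.3695

ranges = [2.7482, 0.3313, 0.3695]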